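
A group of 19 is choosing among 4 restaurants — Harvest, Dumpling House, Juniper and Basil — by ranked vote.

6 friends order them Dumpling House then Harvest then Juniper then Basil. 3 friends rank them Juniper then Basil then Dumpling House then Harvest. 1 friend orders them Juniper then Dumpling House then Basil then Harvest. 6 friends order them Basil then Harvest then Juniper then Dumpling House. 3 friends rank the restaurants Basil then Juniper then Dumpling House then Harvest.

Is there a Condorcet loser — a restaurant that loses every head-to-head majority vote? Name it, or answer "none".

none

Pairwise majorities:
Harvest vs Dumpling House: Dumpling House wins 13–6.
Harvest vs Juniper: Harvest preferred on 6+6 = 12 ballots; Harvest wins 12–7.
Harvest vs Basil: 6 to 13, Basil.
Dumpling House vs Juniper: Juniper, 13–6.
Dumpling House vs Basil: 6+1 = 7 for Dumpling House, 12 for Basil — Basil by 12–7.
Juniper vs Basil: Juniper preferred on 6+3+1 = 10 ballots; Juniper wins 10–9.
Each restaurant has at least one pairwise win (Harvest beats Juniper; Dumpling House beats Harvest; Juniper beats Dumpling House; Basil beats Harvest) — no Condorcet loser.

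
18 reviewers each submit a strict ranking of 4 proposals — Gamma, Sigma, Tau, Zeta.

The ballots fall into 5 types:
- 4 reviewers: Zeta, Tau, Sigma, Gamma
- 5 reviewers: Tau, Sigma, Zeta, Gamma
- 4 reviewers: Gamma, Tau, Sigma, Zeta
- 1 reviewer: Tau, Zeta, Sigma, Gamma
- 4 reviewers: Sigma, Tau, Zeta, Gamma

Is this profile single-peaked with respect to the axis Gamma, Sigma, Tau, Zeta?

Axis positions: Gamma=1, Sigma=2, Tau=3, Zeta=4.
Type 1 (peak Zeta at position 4): ranking walks positions 4-3-2-1, expanding outward from the peak — single-peaked.
Type 2 (peak Tau at position 3): ranking walks positions 3-2-4-1, expanding outward from the peak — single-peaked.
Type 3: ranking walks positions 1-3-2-4; Tau is ranked above Sigma even though Sigma lies between Tau and the peak Gamma on the axis — preferences dip and rise again. Not single-peaked.
Type 4 (peak Tau at position 3): ranking walks positions 3-4-2-1, expanding outward from the peak — single-peaked.
Type 5 (peak Sigma at position 2): ranking walks positions 2-3-4-1, expanding outward from the peak — single-peaked.
Type 3 violates single-peakedness, so the profile is not single-peaked on this axis.

no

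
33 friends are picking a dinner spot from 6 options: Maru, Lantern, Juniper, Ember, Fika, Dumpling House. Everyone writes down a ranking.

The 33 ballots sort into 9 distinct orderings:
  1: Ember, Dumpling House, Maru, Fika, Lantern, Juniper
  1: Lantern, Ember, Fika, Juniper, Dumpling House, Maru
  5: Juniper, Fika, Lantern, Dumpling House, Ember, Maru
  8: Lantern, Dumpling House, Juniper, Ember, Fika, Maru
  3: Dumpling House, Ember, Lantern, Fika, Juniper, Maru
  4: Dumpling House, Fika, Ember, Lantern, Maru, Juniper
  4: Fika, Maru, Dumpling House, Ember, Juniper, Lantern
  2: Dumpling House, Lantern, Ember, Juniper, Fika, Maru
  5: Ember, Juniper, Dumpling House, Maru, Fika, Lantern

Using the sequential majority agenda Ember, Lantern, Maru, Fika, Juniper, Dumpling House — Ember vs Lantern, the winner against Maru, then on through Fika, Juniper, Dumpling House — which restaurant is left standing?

Dumpling House

Round 1: Ember vs Lantern — 17–16, Ember advances.
Round 2: Ember vs Maru — 29–4, Ember advances.
Round 3: Ember vs Fika — 20–13, Ember advances.
Round 4: Ember vs Juniper — 20–13, Ember advances.
Round 5: Ember vs Dumpling House — 7–26, Dumpling House advances.
The agenda winner is Dumpling House.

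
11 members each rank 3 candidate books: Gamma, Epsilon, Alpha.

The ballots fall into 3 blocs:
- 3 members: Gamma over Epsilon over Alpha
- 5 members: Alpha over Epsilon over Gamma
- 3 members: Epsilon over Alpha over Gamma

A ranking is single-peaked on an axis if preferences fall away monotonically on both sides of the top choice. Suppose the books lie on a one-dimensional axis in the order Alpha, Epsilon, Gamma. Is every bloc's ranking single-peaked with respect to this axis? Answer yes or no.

Axis positions: Alpha=1, Epsilon=2, Gamma=3.
Bloc 1 (peak Gamma at position 3): ranking walks positions 3-2-1, expanding outward from the peak — single-peaked.
Bloc 2 (peak Alpha at position 1): ranking walks positions 1-2-3, expanding outward from the peak — single-peaked.
Bloc 3 (peak Epsilon at position 2): ranking walks positions 2-1-3, expanding outward from the peak — single-peaked.
Every ranking is single-peaked on this axis.

yes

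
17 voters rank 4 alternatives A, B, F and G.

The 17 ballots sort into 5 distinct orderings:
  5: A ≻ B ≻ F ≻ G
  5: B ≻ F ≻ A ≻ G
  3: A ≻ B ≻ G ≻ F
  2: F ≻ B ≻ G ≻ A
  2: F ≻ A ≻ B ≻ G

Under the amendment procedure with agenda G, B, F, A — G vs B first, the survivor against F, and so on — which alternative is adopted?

Round 1: G vs B — 0–17, B advances.
Round 2: B vs F — 13–4, B advances.
Round 3: B vs A — 7–10, A advances.
A survives the agenda.

A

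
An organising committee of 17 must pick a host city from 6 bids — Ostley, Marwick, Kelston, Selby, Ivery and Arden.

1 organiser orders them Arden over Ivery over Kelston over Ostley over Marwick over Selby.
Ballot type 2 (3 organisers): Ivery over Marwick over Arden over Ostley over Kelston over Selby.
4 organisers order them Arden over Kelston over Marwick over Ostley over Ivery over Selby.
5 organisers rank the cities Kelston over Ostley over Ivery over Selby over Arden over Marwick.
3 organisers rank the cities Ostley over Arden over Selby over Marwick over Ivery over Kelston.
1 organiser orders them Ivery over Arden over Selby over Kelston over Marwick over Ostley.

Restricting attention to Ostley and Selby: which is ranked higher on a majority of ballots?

Ballots ranking Ostley above Selby: 1 + 3 + 4 + 5 + 3 = 16.
Ballots ranking Selby above Ostley: 17 − 16 = 1.
Ostley wins the head-to-head 16–1.

Ostley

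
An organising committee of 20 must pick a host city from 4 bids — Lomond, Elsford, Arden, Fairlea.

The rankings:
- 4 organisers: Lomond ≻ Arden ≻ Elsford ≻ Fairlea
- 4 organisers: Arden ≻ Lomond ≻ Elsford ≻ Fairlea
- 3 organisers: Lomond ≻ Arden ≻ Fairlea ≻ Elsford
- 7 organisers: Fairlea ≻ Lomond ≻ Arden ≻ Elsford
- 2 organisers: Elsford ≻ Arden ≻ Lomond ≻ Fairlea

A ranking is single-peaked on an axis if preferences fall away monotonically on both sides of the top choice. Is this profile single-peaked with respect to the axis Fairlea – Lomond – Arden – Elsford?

yes

Axis positions: Fairlea=1, Lomond=2, Arden=3, Elsford=4.
Group 1 (peak Lomond at position 2): ranking walks positions 2-3-4-1, expanding outward from the peak — single-peaked.
Group 2 (peak Arden at position 3): ranking walks positions 3-2-4-1, expanding outward from the peak — single-peaked.
Group 3 (peak Lomond at position 2): ranking walks positions 2-3-1-4, expanding outward from the peak — single-peaked.
Group 4 (peak Fairlea at position 1): ranking walks positions 1-2-3-4, expanding outward from the peak — single-peaked.
Group 5 (peak Elsford at position 4): ranking walks positions 4-3-2-1, expanding outward from the peak — single-peaked.
Every ranking is single-peaked on this axis.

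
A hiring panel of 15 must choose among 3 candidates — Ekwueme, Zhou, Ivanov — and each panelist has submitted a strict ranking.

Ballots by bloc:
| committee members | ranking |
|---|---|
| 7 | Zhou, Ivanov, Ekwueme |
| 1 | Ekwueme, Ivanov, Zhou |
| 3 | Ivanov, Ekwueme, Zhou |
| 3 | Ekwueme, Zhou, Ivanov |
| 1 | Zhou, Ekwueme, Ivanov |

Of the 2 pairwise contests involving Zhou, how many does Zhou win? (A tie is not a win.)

Zhou against each rival (15 committee members):
Zhou vs Ekwueme: 7+1 = 8 for Zhou, 7 for Ekwueme — Zhou by 8–7.
Zhou vs Ivanov: Zhou is ranked higher on 7+3+1 = 11 ballots, Ivanov on 4. Zhou wins 11–4.
Zhou beats Ekwueme, Ivanov — 2 pairwise wins.

2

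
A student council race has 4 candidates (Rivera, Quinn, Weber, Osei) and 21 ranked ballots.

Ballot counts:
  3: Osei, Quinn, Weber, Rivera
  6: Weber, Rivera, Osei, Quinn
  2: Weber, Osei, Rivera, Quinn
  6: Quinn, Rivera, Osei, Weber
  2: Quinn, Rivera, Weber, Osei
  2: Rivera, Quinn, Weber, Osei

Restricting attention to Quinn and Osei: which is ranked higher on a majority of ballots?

Osei

Ballots ranking Quinn above Osei: 6 + 2 + 2 = 10.
Ballots ranking Osei above Quinn: 21 − 10 = 11.
Osei wins the head-to-head 11–10.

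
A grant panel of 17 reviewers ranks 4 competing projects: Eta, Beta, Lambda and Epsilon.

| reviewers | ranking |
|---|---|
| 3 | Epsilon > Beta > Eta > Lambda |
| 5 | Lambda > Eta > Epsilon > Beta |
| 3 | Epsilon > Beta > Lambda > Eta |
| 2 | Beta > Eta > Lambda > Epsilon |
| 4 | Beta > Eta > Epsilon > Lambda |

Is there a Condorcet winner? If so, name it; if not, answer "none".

none

Head-to-head results (17 reviewers):
Eta vs Beta: 5 to 12, Beta.
Eta vs Lambda: Eta preferred on 3+2+4 = 9 ballots; Eta wins 9–8.
Eta vs Epsilon: 5+2+4 = 11 for Eta, 6 for Epsilon — Eta by 11–6.
Beta vs Lambda: 3+3+2+4 = 12 for Beta, 5 for Lambda — Beta by 12–5.
Beta vs Epsilon: Beta is ranked higher on 2+4 = 6 ballots, Epsilon on 11. Epsilon wins 11–6.
Lambda vs Epsilon: 7 to 10, Epsilon.
Each project drops at least one matchup (Eta loses to Beta; Beta loses to Epsilon; Lambda loses to Eta; Epsilon loses to Eta); the cycle Eta > Epsilon > Beta > Eta rules out a Condorcet winner.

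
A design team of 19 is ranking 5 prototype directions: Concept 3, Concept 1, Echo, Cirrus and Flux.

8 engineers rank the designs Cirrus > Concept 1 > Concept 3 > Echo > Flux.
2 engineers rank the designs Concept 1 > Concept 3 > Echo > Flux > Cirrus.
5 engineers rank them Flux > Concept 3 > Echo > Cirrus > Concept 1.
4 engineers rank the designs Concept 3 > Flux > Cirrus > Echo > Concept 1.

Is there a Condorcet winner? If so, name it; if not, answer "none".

Check each pair by majority over 19 ballots:
Concept 3 vs Concept 1: 9 to 10, Concept 1.
Concept 3 vs Echo: Concept 3 is ranked higher on 8+2+5+4 = 19 ballots, Echo on 0. Concept 3 wins 19–0.
Concept 3 vs Cirrus: Concept 3 is ranked higher on 2+5+4 = 11 ballots, Cirrus on 8. Concept 3 wins 11–8.
Concept 3 vs Flux: 8+2+4 = 14 for Concept 3, 5 for Flux — Concept 3 by 14–5.
Concept 1 vs Echo: Concept 1 preferred on 8+2 = 10 ballots; Concept 1 wins 10–9.
Concept 1 vs Cirrus: Concept 1 preferred on 2 ballots; Cirrus wins 17–2.
Concept 1 vs Flux: 10 to 9, Concept 1.
Echo vs Cirrus: Echo is ranked higher on 2+5 = 7 ballots, Cirrus on 12. Cirrus wins 12–7.
Echo vs Flux: 8+2 = 10 for Echo, 9 for Flux — Echo by 10–9.
Cirrus vs Flux: 8 for Cirrus, 11 for Flux — Flux by 11–8.
Every design loses at least once (Concept 3 loses to Concept 1; Concept 1 loses to Cirrus; Echo loses to Concept 3; Cirrus loses to Concept 3; Flux loses to Concept 3). The majority relation contains the cycle Concept 3 beats Cirrus beats Concept 1 beats Concept 3, so there is no Condorcet winner.

none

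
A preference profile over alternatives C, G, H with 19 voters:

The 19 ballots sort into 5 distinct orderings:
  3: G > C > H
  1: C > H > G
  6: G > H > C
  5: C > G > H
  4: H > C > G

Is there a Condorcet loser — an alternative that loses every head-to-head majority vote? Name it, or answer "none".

Head-to-head results (19 voters):
C vs G: C, 10–9.
C vs H: C preferred on 3+1+5 = 9 ballots; H wins 10–9.
G–H: G 14–5.
Every alternative wins at least one matchup (C beats G; G beats H; H beats C), so there is no Condorcet loser.

none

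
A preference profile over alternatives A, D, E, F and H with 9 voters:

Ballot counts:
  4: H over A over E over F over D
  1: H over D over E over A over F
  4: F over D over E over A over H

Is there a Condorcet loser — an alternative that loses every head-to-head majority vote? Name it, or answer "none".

Head-to-head results (9 voters):
A vs D: 4 to 5, D.
A vs E: E wins 5–4.
A vs F: A, 5–4.
A vs H: A preferred on 4 ballots; H wins 5–4.
D vs E: D is ranked higher on 1+4 = 5 ballots, E on 4. D wins 5–4.
D vs F: 1 to 8, F.
D–H: H 5–4.
E vs F: 5 to 4, E.
E vs H: E preferred on 4 ballots; H wins 5–4.
F vs H: F is ranked higher on 4 ballots, H on 5. H wins 5–4.
No alternative is winless: A beats F; D beats A; E beats A; F beats D; H beats A. There is no Condorcet loser.

none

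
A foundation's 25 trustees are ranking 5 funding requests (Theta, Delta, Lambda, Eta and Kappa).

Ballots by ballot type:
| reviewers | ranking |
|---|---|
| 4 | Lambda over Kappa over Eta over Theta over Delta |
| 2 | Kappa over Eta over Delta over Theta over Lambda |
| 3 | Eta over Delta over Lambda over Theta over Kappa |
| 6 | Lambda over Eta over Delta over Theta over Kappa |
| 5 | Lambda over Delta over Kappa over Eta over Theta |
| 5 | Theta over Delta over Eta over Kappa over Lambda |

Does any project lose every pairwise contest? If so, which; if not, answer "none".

Kappa

Pairwise majorities:
Theta vs Delta: Theta is ranked higher on 4+5 = 9 ballots, Delta on 16. Delta wins 16–9.
Theta–Lambda: Lambda 18–7.
Theta vs Eta: Eta wins 20–5.
Theta vs Kappa: Theta wins 14–11.
Delta vs Lambda: Lambda, 15–10.
Delta vs Eta: 10 to 15, Eta.
Delta–Kappa: Delta 19–6.
Lambda vs Eta: 4+6+5 = 15 for Lambda, 10 for Eta — Lambda by 15–10.
Lambda vs Kappa: 4+3+6+5 = 18 for Lambda, 7 for Kappa — Lambda by 18–7.
Eta–Kappa: Eta 14–11.
Only Kappa has no wins; Kappa is the Condorcet loser.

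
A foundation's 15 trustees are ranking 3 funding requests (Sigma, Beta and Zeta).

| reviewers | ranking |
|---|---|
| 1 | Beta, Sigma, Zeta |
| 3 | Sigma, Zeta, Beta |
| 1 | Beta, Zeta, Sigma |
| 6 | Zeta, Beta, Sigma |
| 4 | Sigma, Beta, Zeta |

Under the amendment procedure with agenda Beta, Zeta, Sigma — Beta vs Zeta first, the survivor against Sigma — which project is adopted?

Round 1: Beta vs Zeta — 6–9, Zeta advances.
Round 2: Zeta vs Sigma — 7–8, Sigma advances.
Sigma survives the agenda.

Sigma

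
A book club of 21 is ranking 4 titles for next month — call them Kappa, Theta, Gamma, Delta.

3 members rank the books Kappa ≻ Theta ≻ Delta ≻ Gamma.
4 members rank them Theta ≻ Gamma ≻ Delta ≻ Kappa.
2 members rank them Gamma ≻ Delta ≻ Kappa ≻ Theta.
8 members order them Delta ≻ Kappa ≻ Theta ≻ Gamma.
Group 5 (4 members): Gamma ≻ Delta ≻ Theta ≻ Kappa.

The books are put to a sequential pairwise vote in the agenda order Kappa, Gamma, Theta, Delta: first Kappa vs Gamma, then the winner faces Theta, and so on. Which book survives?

Round 1: Kappa vs Gamma — 11–10, Kappa advances.
Round 2: Kappa vs Theta — 13–8, Kappa advances.
Round 3: Kappa vs Delta — 3–18, Delta advances.
The agenda winner is Delta.

Delta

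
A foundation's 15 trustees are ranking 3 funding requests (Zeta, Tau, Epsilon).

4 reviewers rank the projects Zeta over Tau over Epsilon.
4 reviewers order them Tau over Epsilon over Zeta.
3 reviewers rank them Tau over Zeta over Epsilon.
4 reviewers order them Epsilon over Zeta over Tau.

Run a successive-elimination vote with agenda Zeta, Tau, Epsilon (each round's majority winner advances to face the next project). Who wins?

Round 1: Zeta vs Tau — 8–7, Zeta advances.
Round 2: Zeta vs Epsilon — 7–8, Epsilon advances.
The agenda winner is Epsilon.

Epsilon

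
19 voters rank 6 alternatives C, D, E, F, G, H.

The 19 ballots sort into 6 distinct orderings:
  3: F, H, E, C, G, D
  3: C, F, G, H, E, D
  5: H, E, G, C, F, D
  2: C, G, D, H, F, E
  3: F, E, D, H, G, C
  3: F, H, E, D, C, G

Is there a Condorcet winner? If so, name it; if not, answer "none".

Head-to-head results (19 voters):
C–D: C 13–6.
C vs E: E wins 14–5.
C vs F: C, 10–9.
C–G: C 11–8.
C vs H: H, 14–5.
D–E: E 17–2.
D vs F: F wins 17–2.
D vs G: G wins 13–6.
D vs H: H, 14–5.
E vs F: F, 14–5.
E–G: E 14–5.
E vs H: H wins 16–3.
F vs G: F wins 12–7.
F vs H: F wins 12–7.
G vs H: H wins 14–5.
No alternative is unbeaten: C loses to E; D loses to C; E loses to F; F loses to C; G loses to C; H loses to F. In particular C beats F beats E beats C is a majority cycle — no Condorcet winner exists.

none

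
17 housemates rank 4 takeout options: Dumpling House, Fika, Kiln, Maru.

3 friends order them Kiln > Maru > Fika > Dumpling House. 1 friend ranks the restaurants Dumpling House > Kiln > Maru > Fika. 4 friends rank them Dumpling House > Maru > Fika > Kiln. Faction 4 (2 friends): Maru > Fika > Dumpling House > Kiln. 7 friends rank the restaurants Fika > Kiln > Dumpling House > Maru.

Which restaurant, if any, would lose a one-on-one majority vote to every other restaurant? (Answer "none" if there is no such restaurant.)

none

Head-to-head results (17 friends):
Dumpling House vs Fika: 1+4 = 5 for Dumpling House, 12 for Fika — Fika by 12–5.
Dumpling House vs Kiln: Kiln, 10–7.
Dumpling House vs Maru: Dumpling House wins 12–5.
Fika vs Kiln: 13 to 4, Fika.
Fika vs Maru: Maru wins 10–7.
Kiln–Maru: Kiln 11–6.
Every restaurant wins at least one matchup (Dumpling House beats Maru; Fika beats Dumpling House; Kiln beats Dumpling House; Maru beats Fika), so there is no Condorcet loser.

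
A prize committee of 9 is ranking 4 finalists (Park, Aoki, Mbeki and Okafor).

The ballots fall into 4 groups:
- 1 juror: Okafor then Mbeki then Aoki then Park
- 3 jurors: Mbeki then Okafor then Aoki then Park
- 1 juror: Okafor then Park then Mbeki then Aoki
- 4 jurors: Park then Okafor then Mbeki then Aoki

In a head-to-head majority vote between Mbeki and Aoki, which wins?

Mbeki

Ballots ranking Mbeki above Aoki: 1 + 3 + 1 + 4 = 9.
Ballots ranking Aoki above Mbeki: 9 − 9 = 0.
Mbeki wins the head-to-head 9–0.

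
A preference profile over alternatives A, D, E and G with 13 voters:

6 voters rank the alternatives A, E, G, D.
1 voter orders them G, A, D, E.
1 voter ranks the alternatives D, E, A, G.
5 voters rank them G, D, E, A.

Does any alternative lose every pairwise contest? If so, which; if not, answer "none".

none

Pairwise majorities:
A vs D: 6+1 = 7 for A, 6 for D — A by 7–6.
A vs E: A is ranked higher on 6+1 = 7 ballots, E on 6. A wins 7–6.
A vs G: A is ranked higher on 6+1 = 7 ballots, G on 6. A wins 7–6.
D vs E: 1+1+5 = 7 for D, 6 for E — D by 7–6.
D vs G: D is ranked higher on 1 ballot, G on 12. G wins 12–1.
E vs G: E wins 7–6.
Every alternative wins at least one matchup (A beats D; D beats E; E beats G; G beats D), so there is no Condorcet loser.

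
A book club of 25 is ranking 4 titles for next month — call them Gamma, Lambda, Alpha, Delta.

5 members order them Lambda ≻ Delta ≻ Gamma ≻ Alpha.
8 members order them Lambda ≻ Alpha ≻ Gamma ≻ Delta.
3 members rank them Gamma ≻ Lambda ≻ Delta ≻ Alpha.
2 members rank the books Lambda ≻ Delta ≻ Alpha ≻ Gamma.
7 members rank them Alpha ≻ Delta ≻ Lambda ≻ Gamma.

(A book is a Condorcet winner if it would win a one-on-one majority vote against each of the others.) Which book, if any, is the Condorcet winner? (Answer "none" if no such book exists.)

Check each pair by majority over 25 ballots:
Gamma–Lambda: Lambda 22–3.
Gamma vs Alpha: 8 to 17, Alpha.
Gamma vs Delta: Gamma is ranked higher on 8+3 = 11 ballots, Delta on 14. Delta wins 14–11.
Lambda vs Alpha: Lambda, 18–7.
Lambda vs Delta: 5+8+3+2 = 18 for Lambda, 7 for Delta — Lambda by 18–7.
Alpha vs Delta: 15 to 10, Alpha.
Only Lambda has no losses; Lambda is the Condorcet winner.

Lambda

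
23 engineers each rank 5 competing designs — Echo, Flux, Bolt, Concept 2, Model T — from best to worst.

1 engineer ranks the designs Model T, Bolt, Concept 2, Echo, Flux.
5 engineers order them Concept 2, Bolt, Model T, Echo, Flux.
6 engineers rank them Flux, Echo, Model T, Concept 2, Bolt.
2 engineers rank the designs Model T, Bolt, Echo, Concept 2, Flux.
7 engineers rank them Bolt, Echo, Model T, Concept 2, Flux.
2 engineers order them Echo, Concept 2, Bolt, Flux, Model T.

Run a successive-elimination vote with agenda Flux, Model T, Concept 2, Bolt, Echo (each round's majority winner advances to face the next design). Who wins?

Bolt

Round 1: Flux vs Model T — 8–15, Model T advances.
Round 2: Model T vs Concept 2 — 16–7, Model T advances.
Round 3: Model T vs Bolt — 9–14, Bolt advances.
Round 4: Bolt vs Echo — 15–8, Bolt advances.
The agenda winner is Bolt.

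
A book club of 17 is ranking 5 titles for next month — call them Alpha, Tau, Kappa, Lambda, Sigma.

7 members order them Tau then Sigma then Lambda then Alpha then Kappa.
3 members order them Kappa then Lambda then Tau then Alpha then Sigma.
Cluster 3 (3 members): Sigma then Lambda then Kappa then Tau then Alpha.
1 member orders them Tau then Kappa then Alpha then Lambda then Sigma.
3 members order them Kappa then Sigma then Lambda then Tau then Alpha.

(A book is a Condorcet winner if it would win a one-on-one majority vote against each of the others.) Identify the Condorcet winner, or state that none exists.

Head-to-head results (17 members):
Alpha vs Tau: Tau, 17–0.
Alpha vs Kappa: Kappa, 10–7.
Alpha–Lambda: Lambda 16–1.
Alpha vs Sigma: Sigma, 13–4.
Tau vs Kappa: Kappa, 9–8.
Tau vs Lambda: Lambda wins 9–8.
Tau–Sigma: Tau 11–6.
Kappa vs Lambda: Lambda, 10–7.
Kappa vs Sigma: Sigma wins 10–7.
Lambda–Sigma: Sigma 13–4.
No book is unbeaten: Alpha loses to Tau; Tau loses to Kappa; Kappa loses to Lambda; Lambda loses to Sigma; Sigma loses to Tau. In particular Tau → Sigma → Kappa → Tau is a majority cycle — no Condorcet winner exists.

none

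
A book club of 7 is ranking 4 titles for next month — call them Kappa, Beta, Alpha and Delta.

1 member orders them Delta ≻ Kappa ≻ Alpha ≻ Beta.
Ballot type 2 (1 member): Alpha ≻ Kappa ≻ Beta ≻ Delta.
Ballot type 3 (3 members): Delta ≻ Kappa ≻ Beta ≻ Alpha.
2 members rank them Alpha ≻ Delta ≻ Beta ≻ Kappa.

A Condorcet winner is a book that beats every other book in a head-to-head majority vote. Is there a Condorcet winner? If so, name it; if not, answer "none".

Delta

Pairwise majorities:
Kappa–Beta: Kappa 5–2.
Kappa–Alpha: Kappa 4–3.
Kappa vs Delta: Delta wins 6–1.
Beta–Alpha: Alpha 4–3.
Beta vs Delta: Delta, 6–1.
Alpha vs Delta: Delta, 4–3.
Delta wins every pairwise contest, so Delta is the Condorcet winner.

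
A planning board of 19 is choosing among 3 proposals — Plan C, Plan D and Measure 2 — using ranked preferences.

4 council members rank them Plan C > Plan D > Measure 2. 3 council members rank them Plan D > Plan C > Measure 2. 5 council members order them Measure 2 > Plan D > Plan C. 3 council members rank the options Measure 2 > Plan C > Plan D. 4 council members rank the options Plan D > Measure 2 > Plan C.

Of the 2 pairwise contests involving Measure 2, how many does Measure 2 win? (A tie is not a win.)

Measure 2 against each rival (19 council members):
Measure 2–Plan C: Measure 2 12–7.
Measure 2–Plan D: Plan D 11–8.
Measure 2 beats Plan C; loses to Plan D — 1 pairwise win.

1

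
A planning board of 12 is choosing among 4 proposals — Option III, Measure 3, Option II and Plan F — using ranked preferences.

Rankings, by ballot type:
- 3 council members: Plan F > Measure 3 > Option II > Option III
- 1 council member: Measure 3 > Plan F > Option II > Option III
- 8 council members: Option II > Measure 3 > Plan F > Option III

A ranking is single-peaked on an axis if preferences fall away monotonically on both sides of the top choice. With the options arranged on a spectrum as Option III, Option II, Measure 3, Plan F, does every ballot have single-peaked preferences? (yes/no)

yes

Axis positions: Option III=1, Option II=2, Measure 3=3, Plan F=4.
Ballot type 1 (peak Plan F at position 4): ranking walks positions 4-3-2-1, expanding outward from the peak — single-peaked.
Ballot type 2 (peak Measure 3 at position 3): ranking walks positions 3-4-2-1, expanding outward from the peak — single-peaked.
Ballot type 3 (peak Option II at position 2): ranking walks positions 2-3-4-1, expanding outward from the peak — single-peaked.
Every ranking is single-peaked on this axis.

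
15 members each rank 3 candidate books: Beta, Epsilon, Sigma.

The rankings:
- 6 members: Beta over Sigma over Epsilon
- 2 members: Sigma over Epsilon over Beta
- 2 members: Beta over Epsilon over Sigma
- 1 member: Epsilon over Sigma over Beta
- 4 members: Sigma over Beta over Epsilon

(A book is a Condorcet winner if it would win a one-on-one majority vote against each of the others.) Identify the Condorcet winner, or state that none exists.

Beta

Check each pair by majority over 15 ballots:
Beta vs Epsilon: 12 to 3, Beta.
Beta vs Sigma: 6+2 = 8 for Beta, 7 for Sigma — Beta by 8–7.
Epsilon vs Sigma: Epsilon preferred on 2+1 = 3 ballots; Sigma wins 12–3.
Beta beats each of Epsilon, Sigma — Beta is the Condorcet winner.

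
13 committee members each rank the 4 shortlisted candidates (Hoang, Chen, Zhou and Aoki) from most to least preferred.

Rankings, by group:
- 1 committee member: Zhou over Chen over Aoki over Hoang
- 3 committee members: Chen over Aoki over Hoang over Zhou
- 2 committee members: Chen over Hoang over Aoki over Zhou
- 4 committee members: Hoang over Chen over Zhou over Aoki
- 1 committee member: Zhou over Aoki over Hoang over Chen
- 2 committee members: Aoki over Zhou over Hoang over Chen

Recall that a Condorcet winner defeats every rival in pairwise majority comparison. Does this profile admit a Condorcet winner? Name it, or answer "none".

none

Pairwise majorities:
Hoang vs Chen: Hoang wins 7–6.
Hoang vs Zhou: Hoang, 9–4.
Hoang vs Aoki: Aoki, 7–6.
Chen vs Zhou: Chen, 9–4.
Chen vs Aoki: Chen, 10–3.
Zhou–Aoki: Aoki 7–6.
Each candidate drops at least one matchup (Hoang loses to Aoki; Chen loses to Hoang; Zhou loses to Hoang; Aoki loses to Chen); the cycle Hoang > Chen > Aoki > Hoang rules out a Condorcet winner.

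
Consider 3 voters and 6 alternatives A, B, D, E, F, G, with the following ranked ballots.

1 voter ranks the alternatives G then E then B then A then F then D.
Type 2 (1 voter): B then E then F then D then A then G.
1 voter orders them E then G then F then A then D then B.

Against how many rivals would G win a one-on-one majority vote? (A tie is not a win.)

G against each rival (3 voters):
G vs A: 2 to 1, G.
G vs B: G wins 2–1.
G vs D: G wins 2–1.
G vs E: E, 2–1.
G vs F: G preferred on 1+1 = 2 ballots; G wins 2–1.
G beats A, B, D, F; loses to E — 4 pairwise wins.

4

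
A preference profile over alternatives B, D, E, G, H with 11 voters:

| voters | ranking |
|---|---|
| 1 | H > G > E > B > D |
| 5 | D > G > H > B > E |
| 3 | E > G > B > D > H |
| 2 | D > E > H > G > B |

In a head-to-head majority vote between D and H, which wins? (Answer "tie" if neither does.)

Ballots ranking D above H: 5 + 3 + 2 = 10.
Ballots ranking H above D: 11 − 10 = 1.
D wins the head-to-head 10–1.

D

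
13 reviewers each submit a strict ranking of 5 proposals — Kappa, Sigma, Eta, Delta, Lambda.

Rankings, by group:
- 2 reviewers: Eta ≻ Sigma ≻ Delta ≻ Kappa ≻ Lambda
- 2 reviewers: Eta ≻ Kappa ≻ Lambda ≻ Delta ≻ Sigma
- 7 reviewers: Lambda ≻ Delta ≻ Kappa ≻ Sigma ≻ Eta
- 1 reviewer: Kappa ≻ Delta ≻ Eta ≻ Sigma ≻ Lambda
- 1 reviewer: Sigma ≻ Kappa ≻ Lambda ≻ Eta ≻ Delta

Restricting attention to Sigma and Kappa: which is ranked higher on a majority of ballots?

Ballots ranking Sigma above Kappa: 2 + 1 = 3.
Ballots ranking Kappa above Sigma: 13 − 3 = 10.
Kappa wins the head-to-head 10–3.

Kappa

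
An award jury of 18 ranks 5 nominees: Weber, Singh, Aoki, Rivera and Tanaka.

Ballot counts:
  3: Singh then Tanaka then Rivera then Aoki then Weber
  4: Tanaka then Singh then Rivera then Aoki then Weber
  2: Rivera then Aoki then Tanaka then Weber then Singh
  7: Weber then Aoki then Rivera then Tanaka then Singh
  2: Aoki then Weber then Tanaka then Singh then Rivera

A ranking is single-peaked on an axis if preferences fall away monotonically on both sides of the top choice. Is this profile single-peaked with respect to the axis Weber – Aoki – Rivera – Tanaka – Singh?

Axis positions: Weber=1, Aoki=2, Rivera=3, Tanaka=4, Singh=5.
Group 1 (peak Singh at position 5): ranking walks positions 5-4-3-2-1, expanding outward from the peak — single-peaked.
Group 2 (peak Tanaka at position 4): ranking walks positions 4-5-3-2-1, expanding outward from the peak — single-peaked.
Group 3 (peak Rivera at position 3): ranking walks positions 3-2-4-1-5, expanding outward from the peak — single-peaked.
Group 4 (peak Weber at position 1): ranking walks positions 1-2-3-4-5, expanding outward from the peak — single-peaked.
Group 5: ranking walks positions 2-1-4-5-3; Tanaka is ranked above Rivera even though Rivera lies between Tanaka and the peak Aoki on the axis — preferences dip and rise again. Not single-peaked.
Group 5 violates single-peakedness, so the profile is not single-peaked on this axis.

no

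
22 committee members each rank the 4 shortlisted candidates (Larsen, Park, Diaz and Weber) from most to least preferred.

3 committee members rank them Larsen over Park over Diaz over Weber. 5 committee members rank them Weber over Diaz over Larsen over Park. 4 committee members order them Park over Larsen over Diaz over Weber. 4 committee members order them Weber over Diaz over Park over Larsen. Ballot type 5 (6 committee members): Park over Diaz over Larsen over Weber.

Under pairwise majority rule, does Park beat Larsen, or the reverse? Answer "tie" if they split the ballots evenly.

Ballots ranking Park above Larsen: 4 + 4 + 6 = 14.
Ballots ranking Larsen above Park: 22 − 14 = 8.
Park wins the head-to-head 14–8.

Park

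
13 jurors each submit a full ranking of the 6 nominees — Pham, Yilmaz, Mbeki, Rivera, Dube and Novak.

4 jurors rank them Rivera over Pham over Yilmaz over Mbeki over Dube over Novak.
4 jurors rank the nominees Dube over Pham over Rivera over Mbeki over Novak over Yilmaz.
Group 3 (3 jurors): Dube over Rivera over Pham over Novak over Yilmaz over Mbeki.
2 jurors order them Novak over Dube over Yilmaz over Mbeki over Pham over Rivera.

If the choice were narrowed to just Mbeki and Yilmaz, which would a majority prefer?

Ballots ranking Mbeki above Yilmaz: 4.
Ballots ranking Yilmaz above Mbeki: 13 − 4 = 9.
Yilmaz wins the head-to-head 9–4.

Yilmaz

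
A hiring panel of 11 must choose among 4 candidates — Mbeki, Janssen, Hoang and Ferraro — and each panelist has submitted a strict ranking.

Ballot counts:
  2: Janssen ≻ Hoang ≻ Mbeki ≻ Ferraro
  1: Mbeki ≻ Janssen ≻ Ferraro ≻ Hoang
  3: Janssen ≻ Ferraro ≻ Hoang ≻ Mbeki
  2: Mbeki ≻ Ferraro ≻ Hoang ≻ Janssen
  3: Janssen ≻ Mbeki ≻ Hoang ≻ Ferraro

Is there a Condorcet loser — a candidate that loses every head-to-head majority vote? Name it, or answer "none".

Head-to-head results (11 committee members):
Mbeki vs Janssen: Janssen, 8–3.
Mbeki–Hoang: Mbeki 6–5.
Mbeki vs Ferraro: Mbeki is ranked higher on 2+1+2+3 = 8 ballots, Ferraro on 3. Mbeki wins 8–3.
Janssen vs Hoang: Janssen preferred on 2+1+3+3 = 9 ballots; Janssen wins 9–2.
Janssen vs Ferraro: 9 to 2, Janssen.
Hoang vs Ferraro: Ferraro, 6–5.
Hoang is beaten in every head-to-head and is the Condorcet loser.

Hoang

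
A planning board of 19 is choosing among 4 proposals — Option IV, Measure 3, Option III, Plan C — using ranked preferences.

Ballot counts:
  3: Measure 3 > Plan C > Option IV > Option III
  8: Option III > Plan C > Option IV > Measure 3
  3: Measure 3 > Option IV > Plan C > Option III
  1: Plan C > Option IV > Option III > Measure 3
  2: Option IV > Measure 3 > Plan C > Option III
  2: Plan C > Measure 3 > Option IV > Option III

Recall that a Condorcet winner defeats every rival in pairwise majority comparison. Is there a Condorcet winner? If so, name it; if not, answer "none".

Check each pair by majority over 19 ballots:
Option IV vs Measure 3: Option IV preferred on 8+1+2 = 11 ballots; Option IV wins 11–8.
Option IV vs Option III: Option IV is ranked higher on 3+3+1+2+2 = 11 ballots, Option III on 8. Option IV wins 11–8.
Option IV vs Plan C: Option IV is ranked higher on 3+2 = 5 ballots, Plan C on 14. Plan C wins 14–5.
Measure 3 vs Option III: 10 to 9, Measure 3.
Measure 3 vs Plan C: Measure 3 preferred on 3+3+2 = 8 ballots; Plan C wins 11–8.
Option III vs Plan C: 8 to 11, Plan C.
Plan C defeats every rival head-to-head and is the Condorcet winner.

Plan C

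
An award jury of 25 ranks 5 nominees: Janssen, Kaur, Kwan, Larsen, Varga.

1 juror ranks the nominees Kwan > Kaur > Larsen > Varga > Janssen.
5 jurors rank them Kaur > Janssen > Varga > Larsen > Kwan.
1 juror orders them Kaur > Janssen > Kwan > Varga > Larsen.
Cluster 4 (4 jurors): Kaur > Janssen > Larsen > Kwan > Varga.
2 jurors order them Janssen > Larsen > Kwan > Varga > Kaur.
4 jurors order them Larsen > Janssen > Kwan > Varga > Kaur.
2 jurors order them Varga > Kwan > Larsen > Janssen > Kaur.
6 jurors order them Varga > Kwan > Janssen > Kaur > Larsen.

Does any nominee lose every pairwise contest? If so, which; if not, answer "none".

none

Pairwise majorities:
Janssen vs Kaur: 2+4+2+6 = 14 for Janssen, 11 for Kaur — Janssen by 14–11.
Janssen vs Kwan: Janssen wins 16–9.
Janssen vs Larsen: Janssen wins 18–7.
Janssen vs Varga: Janssen preferred on 5+1+4+2+4 = 16 ballots; Janssen wins 16–9.
Kaur–Kwan: Kwan 15–10.
Kaur vs Larsen: Kaur preferred on 1+5+1+4+6 = 17 ballots; Kaur wins 17–8.
Kaur vs Varga: Kaur is ranked higher on 1+5+1+4 = 11 ballots, Varga on 14. Varga wins 14–11.
Kwan vs Larsen: Kwan is ranked higher on 1+1+2+6 = 10 ballots, Larsen on 15. Larsen wins 15–10.
Kwan vs Varga: 1+1+4+2+4 = 12 for Kwan, 13 for Varga — Varga by 13–12.
Larsen vs Varga: 1+4+2+4 = 11 for Larsen, 14 for Varga — Varga by 14–11.
Each nominee has at least one pairwise win (Janssen beats Kaur; Kaur beats Larsen; Kwan beats Kaur; Larsen beats Kwan; Varga beats Kaur) — no Condorcet loser.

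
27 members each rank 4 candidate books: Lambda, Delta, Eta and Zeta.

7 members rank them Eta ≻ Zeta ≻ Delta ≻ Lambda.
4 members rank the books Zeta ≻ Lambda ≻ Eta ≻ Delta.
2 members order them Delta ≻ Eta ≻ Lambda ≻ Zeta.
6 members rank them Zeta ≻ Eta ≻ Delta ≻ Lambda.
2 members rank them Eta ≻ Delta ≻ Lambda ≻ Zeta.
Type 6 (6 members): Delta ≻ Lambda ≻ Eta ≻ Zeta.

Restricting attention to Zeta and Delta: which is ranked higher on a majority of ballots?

Ballots ranking Zeta above Delta: 7 + 4 + 6 = 17.
Ballots ranking Delta above Zeta: 27 − 17 = 10.
Zeta wins the head-to-head 17–10.

Zeta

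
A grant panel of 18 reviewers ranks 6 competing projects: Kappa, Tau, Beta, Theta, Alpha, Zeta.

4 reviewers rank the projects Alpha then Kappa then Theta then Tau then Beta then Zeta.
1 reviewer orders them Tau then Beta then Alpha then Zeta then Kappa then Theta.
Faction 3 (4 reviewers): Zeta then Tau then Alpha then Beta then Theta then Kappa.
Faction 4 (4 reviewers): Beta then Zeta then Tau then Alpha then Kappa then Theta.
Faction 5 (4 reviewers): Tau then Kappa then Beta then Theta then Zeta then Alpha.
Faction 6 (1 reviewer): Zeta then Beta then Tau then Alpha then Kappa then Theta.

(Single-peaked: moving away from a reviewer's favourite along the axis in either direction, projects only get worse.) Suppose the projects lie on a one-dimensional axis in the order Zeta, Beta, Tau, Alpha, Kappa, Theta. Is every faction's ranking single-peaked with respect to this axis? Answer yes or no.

Axis positions: Zeta=1, Beta=2, Tau=3, Alpha=4, Kappa=5, Theta=6.
Faction 1 (peak Alpha at position 4): ranking walks positions 4-5-6-3-2-1, expanding outward from the peak — single-peaked.
Faction 2 (peak Tau at position 3): ranking walks positions 3-2-4-1-5-6, expanding outward from the peak — single-peaked.
Faction 3: ranking walks positions 1-3-4-2-6-5; Tau is ranked above Beta even though Beta lies between Tau and the peak Zeta on the axis — preferences dip and rise again. Not single-peaked.
Faction 4 (peak Beta at position 2): ranking walks positions 2-1-3-4-5-6, expanding outward from the peak — single-peaked.
Faction 5: ranking walks positions 3-5-2-6-1-4; Kappa is ranked above Alpha even though Alpha lies between Kappa and the peak Tau on the axis — preferences dip and rise again. Not single-peaked.
Faction 6 (peak Zeta at position 1): ranking walks positions 1-2-3-4-5-6, expanding outward from the peak — single-peaked.
Faction 3 violates single-peakedness, so the profile is not single-peaked on this axis.

no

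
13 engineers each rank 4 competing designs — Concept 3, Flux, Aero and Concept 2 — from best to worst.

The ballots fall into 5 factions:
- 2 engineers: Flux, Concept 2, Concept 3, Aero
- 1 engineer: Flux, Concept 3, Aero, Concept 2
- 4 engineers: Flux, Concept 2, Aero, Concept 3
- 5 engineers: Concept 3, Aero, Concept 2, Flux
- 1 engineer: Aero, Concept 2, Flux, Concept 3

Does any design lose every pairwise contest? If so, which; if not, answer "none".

none

Pairwise majorities:
Concept 3 vs Flux: 5 to 8, Flux.
Concept 3 vs Aero: Concept 3, 8–5.
Concept 3–Concept 2: Concept 2 7–6.
Flux–Aero: Flux 7–6.
Flux vs Concept 2: 2+1+4 = 7 for Flux, 6 for Concept 2 — Flux by 7–6.
Aero vs Concept 2: Aero is ranked higher on 1+5+1 = 7 ballots, Concept 2 on 6. Aero wins 7–6.
No design is winless: Concept 3 beats Aero; Flux beats Concept 3; Aero beats Concept 2; Concept 2 beats Concept 3. There is no Condorcet loser.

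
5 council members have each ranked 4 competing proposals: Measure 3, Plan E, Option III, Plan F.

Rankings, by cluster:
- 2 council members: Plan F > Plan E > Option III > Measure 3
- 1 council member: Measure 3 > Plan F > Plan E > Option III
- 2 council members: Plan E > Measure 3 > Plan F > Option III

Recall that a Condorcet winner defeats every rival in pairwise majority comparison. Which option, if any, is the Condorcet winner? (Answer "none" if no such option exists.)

Head-to-head results (5 council members):
Measure 3 vs Plan E: 1 to 4, Plan E.
Measure 3 vs Option III: Measure 3 preferred on 1+2 = 3 ballots; Measure 3 wins 3–2.
Measure 3 vs Plan F: 1+2 = 3 for Measure 3, 2 for Plan F — Measure 3 by 3–2.
Plan E vs Option III: Plan E is ranked higher on 2+1+2 = 5 ballots, Option III on 0. Plan E wins 5–0.
Plan E vs Plan F: Plan E preferred on 2 ballots; Plan F wins 3–2.
Option III vs Plan F: 0 for Option III, 5 for Plan F — Plan F by 5–0.
No option is unbeaten: Measure 3 loses to Plan E; Plan E loses to Plan F; Option III loses to Measure 3; Plan F loses to Measure 3. In particular Measure 3 beats Plan F beats Plan E beats Measure 3 is a majority cycle — no Condorcet winner exists.

none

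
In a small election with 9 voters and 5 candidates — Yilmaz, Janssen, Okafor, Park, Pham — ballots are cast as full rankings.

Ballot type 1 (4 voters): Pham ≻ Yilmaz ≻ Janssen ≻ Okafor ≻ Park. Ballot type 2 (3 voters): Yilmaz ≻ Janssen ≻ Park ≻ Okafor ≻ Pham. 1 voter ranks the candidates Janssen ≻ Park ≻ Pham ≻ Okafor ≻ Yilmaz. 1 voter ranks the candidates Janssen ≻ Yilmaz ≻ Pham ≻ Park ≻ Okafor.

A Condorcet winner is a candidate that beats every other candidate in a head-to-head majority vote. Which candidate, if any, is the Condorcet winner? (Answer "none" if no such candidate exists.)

none

Pairwise majorities:
Yilmaz vs Janssen: Yilmaz preferred on 4+3 = 7 ballots; Yilmaz wins 7–2.
Yilmaz vs Okafor: Yilmaz preferred on 4+3+1 = 8 ballots; Yilmaz wins 8–1.
Yilmaz vs Park: Yilmaz preferred on 4+3+1 = 8 ballots; Yilmaz wins 8–1.
Yilmaz vs Pham: 3+1 = 4 for Yilmaz, 5 for Pham — Pham by 5–4.
Janssen vs Okafor: 4+3+1+1 = 9 for Janssen, 0 for Okafor — Janssen by 9–0.
Janssen vs Park: Janssen preferred on 4+3+1+1 = 9 ballots; Janssen wins 9–0.
Janssen vs Pham: Janssen preferred on 3+1+1 = 5 ballots; Janssen wins 5–4.
Okafor vs Park: Okafor is ranked higher on 4 ballots, Park on 5. Park wins 5–4.
Okafor vs Pham: Okafor preferred on 3 ballots; Pham wins 6–3.
Park vs Pham: Park preferred on 3+1 = 4 ballots; Pham wins 5–4.
No candidate is unbeaten: Yilmaz loses to Pham; Janssen loses to Yilmaz; Okafor loses to Yilmaz; Park loses to Yilmaz; Pham loses to Janssen. In particular Yilmaz > Janssen > Pham > Yilmaz is a majority cycle — no Condorcet winner exists.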